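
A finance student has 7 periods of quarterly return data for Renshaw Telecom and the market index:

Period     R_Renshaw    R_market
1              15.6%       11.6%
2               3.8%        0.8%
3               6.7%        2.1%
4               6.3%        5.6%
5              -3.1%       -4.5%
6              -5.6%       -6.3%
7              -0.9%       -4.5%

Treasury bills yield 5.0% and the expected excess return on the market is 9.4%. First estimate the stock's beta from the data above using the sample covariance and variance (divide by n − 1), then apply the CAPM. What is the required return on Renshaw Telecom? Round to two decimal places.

Mean R_i = (15.6 + 3.8 + 6.7 + 6.3 − 3.1 − 5.6 − 0.9) / 7 = 3.2571%
Mean R_m = (11.6 + 0.8 + 2.1 + 5.6 − 4.5 − 6.3 − 4.5) / 7 = 0.6857%
Σ(R_i − R̄_i)(R_m − R̄_m) = 270.9957  ⇒  Cov = 270.9957 / 6 = 45.1660
Σ(R_m − R̄_m)² = 247.8686  ⇒  Var(R_m) = 247.8686 / 6 = 41.3114
β = Cov / Var(R_m) = 45.1660 / 41.3114 = 1.0933
E(R) = R_f + β × MRP = 5.0% + 1.0933 × 9.4% = 15.28%

15.28%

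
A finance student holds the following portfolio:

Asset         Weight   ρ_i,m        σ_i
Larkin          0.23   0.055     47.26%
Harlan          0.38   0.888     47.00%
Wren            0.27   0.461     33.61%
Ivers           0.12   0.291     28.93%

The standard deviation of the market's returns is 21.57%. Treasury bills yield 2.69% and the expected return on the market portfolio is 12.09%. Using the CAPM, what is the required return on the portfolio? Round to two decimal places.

β_Larkin = 0.055 × 47.26% / 21.57% = 0.1205
β_Harlan = 0.888 × 47.00% / 21.57% = 1.9349
β_Wren = 0.461 × 33.61% / 21.57% = 0.7183
β_Ivers = 0.291 × 28.93% / 21.57% = 0.3903
β_P = Σ w_i β_i = 0.23×0.1205 + 0.38×1.9349 + 0.27×0.7183 + 0.12×0.3903 = 1.0038
MRP = 12.09% − 2.69% = 9.40%
E(R_P) = R_f + β_P × MRP = 2.69% + 1.0038 × 9.40% = 12.13%

12.13%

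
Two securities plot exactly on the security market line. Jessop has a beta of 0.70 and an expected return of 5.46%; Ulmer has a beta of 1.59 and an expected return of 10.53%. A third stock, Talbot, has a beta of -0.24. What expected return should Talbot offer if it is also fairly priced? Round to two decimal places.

MRP (SML slope) = (10.53% − 5.46%) / (1.59 − 0.70) = 5.07% / 0.89 = 5.6966%
R_f (intercept) = 5.46% − 0.70 × 5.6966% = 1.4724%
E(R_Talbot) = R_f + β × MRP = 1.4724% + -0.24 × 5.6966% = 0.11%

0.11%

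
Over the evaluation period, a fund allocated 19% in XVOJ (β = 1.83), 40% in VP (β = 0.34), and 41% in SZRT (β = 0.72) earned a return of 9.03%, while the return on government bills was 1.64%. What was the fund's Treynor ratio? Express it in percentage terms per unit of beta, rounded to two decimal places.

9.49%

β_P = 0.19×1.83 + 0.40×0.34 + 0.41×0.72 = 0.7789
Treynor = (R_P − R_f) / β_P = (9.03% − 1.64%) / 0.7789 = 7.39% / 0.7789 = 9.49%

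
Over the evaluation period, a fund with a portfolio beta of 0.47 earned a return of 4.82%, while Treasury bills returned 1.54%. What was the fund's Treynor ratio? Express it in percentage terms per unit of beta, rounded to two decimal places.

6.98%

Treynor = (R_P − R_f) / β_P = (4.82% − 1.54%) / 0.4700 = 3.28% / 0.4700 = 6.98%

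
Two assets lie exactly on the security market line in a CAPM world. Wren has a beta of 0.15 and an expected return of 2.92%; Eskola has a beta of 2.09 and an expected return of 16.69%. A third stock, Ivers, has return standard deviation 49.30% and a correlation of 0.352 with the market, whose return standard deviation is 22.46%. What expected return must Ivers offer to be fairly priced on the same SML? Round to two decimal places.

MRP = (16.69% − 2.92%) / (2.09 − 0.15) = 7.0979%
R_f = 2.92% − 0.15 × 7.0979% = 1.8553%
β_Ivers = ρ·σ_i/σ_m = 0.352 × 49.30 / 22.46 = 0.7726
E(R_Ivers) = R_f + β × MRP = 1.8553% + 0.7726 × 7.0979% = 7.34%

7.34%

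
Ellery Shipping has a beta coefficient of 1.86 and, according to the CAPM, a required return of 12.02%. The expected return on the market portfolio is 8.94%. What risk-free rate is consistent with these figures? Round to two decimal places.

5.36%

E(R) = R_f + β(E(R_m) − R_f) = R_f(1 − β) + β·E(R_m)
12.02% = R_f × (1 − 1.86) + 1.86 × 8.94%
12.02% = R_f × -0.86 + 16.6284%
R_f = (12.02% − 16.6284%) / -0.86 = 5.36%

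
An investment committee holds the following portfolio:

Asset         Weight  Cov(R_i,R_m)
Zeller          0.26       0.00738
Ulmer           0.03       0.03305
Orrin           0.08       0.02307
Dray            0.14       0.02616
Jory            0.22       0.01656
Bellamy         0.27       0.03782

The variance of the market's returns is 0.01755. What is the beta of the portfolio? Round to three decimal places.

β_Zeller = 0.00738 / 0.01755 = 0.4205
β_Ulmer = 0.03305 / 0.01755 = 1.8832
β_Orrin = 0.02307 / 0.01755 = 1.3145
β_Dray = 0.02616 / 0.01755 = 1.4906
β_Jory = 0.01656 / 0.01755 = 0.9436
β_Bellamy = 0.03782 / 0.01755 = 2.1550
β_P = Σ w_i β_i = 0.26×0.4205 + 0.03×1.8832 + 0.08×1.3145 + 0.14×1.4906 + 0.22×0.9436 + 0.27×2.1550 = 1.2691

1.269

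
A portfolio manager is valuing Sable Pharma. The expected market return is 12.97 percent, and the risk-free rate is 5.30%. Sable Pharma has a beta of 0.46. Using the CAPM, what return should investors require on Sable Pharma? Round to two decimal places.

8.83%

Market risk premium = E(R_m) − R_f = 12.97% − 5.30% = 7.67%
E(R) = R_f + β × MRP = 5.30% + 0.46 × 7.67% = 8.83%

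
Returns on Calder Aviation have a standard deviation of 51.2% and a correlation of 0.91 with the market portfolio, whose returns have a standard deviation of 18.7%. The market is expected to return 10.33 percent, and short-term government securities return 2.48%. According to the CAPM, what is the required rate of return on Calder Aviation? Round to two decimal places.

22.04%

β = ρ × σ_i / σ_m = 0.91 × 51.2% / 18.7% = 2.4916
MRP = 10.33% − 2.48% = 7.85%
E(R) = 2.48% + 2.4916 × 7.85% = 22.04%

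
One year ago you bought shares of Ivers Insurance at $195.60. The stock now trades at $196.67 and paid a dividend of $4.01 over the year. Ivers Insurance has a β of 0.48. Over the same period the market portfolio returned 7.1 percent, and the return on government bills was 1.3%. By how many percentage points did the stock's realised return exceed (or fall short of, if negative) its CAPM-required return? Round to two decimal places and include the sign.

Realised HPR = (P1 + D1 − P0) / P0 = (196.67 + 4.01 − 195.60) / 195.60 = 5.08 / 195.60 = 2.5971%
MRP = 7.1% − 1.3% = 5.80%
CAPM required = R_f + β·MRP = 1.3% + 0.48 × 5.8% = 4.0840%
α = realised − required = 2.5971% − 4.0840% = -1.49%

-1.49%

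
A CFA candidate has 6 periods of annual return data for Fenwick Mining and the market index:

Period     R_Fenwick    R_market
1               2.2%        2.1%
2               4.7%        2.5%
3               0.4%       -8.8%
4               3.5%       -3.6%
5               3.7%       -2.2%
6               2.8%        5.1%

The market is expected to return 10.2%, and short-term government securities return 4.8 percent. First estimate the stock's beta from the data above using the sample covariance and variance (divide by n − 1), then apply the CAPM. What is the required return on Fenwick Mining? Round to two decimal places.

5.67%

Mean R_i = (2.2 + 4.7 + 0.4 + 3.5 + 3.7 + 2.8) / 6 = 2.8833%
Mean R_m = (2.1 + 2.5 − 8.8 − 3.6 − 2.2 + 5.1) / 6 = -0.8167%
Σ(R_i − R̄_i)(R_m − R̄_m) = 20.5183  ⇒  Cov = 20.5183 / 5 = 4.1037
Σ(R_m − R̄_m)² = 127.9083  ⇒  Var(R_m) = 127.9083 / 5 = 25.5817
β = Cov / Var(R_m) = 4.1037 / 25.5817 = 0.1604
MRP = 10.2% − 4.8% = 5.40%
E(R) = R_f + β × MRP = 4.8% + 0.1604 × 5.4% = 5.67%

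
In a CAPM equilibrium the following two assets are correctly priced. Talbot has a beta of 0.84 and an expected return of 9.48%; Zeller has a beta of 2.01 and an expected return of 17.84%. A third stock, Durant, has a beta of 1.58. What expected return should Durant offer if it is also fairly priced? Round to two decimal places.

MRP (SML slope) = (17.84% − 9.48%) / (2.01 − 0.84) = 8.36% / 1.17 = 7.1453%
R_f (intercept) = 9.48% − 0.84 × 7.1453% = 3.4779%
E(R_Durant) = R_f + β × MRP = 3.4779% + 1.58 × 7.1453% = 14.77%

14.77%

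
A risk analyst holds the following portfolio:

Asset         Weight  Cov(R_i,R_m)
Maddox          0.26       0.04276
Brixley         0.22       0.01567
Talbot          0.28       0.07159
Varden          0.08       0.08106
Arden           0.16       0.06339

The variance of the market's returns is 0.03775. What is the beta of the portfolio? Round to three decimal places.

1.357

β_Maddox = 0.04276 / 0.03775 = 1.1327
β_Brixley = 0.01567 / 0.03775 = 0.4151
β_Talbot = 0.07159 / 0.03775 = 1.8964
β_Varden = 0.08106 / 0.03775 = 2.1473
β_Arden = 0.06339 / 0.03775 = 1.6792
β_P = Σ w_i β_i = 0.26×1.1327 + 0.22×0.4151 + 0.28×1.8964 + 0.08×2.1473 + 0.16×1.6792 = 1.3573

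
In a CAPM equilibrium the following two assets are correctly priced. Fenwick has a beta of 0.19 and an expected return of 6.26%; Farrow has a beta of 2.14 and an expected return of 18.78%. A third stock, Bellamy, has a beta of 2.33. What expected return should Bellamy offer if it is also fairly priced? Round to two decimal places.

MRP (SML slope) = (18.78% − 6.26%) / (2.14 − 0.19) = 12.52% / 1.95 = 6.4205%
R_f (intercept) = 6.26% − 0.19 × 6.4205% = 5.0401%
E(R_Bellamy) = R_f + β × MRP = 5.0401% + 2.33 × 6.4205% = 20.00%

20.00%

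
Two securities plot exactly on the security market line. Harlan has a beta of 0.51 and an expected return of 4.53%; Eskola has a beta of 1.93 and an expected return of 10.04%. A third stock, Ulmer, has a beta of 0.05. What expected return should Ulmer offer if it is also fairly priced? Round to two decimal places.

2.75%

MRP (SML slope) = (10.04% − 4.53%) / (1.93 − 0.51) = 5.51% / 1.42 = 3.8803%
R_f (intercept) = 4.53% − 0.51 × 3.8803% = 2.5510%
E(R_Ulmer) = R_f + β × MRP = 2.5510% + 0.05 × 3.8803% = 2.75%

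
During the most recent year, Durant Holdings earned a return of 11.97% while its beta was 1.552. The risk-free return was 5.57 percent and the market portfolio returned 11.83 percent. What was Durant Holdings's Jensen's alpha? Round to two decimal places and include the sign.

-3.32%

Market excess return = 11.83% − 5.57% = 6.26%
CAPM benchmark = R_f + β(R_m − R_f) = 5.57% + 1.552 × 6.26% = 15.28552%
α = actual − benchmark = 11.97% − 15.28552% = -3.32%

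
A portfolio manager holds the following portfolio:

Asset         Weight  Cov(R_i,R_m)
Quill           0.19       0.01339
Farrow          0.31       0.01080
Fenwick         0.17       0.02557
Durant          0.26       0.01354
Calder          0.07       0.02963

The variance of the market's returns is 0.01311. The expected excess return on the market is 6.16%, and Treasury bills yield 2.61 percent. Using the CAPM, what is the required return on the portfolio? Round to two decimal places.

10.05%

β_Quill = 0.01339 / 0.01311 = 1.0214
β_Farrow = 0.01080 / 0.01311 = 0.8238
β_Fenwick = 0.02557 / 0.01311 = 1.9504
β_Durant = 0.01354 / 0.01311 = 1.0328
β_Calder = 0.02963 / 0.01311 = 2.2601
β_P = Σ w_i β_i = 0.19×1.0214 + 0.31×0.8238 + 0.17×1.9504 + 0.26×1.0328 + 0.07×2.2601 = 1.2077
E(R_P) = R_f + β_P × MRP = 2.61% + 1.2077 × 6.16% = 10.05%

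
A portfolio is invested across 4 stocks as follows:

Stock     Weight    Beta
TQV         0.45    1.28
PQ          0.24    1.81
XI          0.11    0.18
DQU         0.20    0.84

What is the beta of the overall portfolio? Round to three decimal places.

1.198

β_P = Σ w_i β_i = 0.45×1.28 + 0.24×1.81 + 0.11×0.18 + 0.20×0.84 = 1.1982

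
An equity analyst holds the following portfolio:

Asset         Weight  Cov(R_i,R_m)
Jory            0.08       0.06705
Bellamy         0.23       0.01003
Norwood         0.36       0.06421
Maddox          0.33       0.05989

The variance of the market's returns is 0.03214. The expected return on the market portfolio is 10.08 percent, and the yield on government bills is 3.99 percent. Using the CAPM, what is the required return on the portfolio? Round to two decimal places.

β_Jory = 0.06705 / 0.03214 = 2.0862
β_Bellamy = 0.01003 / 0.03214 = 0.3121
β_Norwood = 0.06421 / 0.03214 = 1.9978
β_Maddox = 0.05989 / 0.03214 = 1.8634
β_P = Σ w_i β_i = 0.08×2.0862 + 0.23×0.3121 + 0.36×1.9978 + 0.33×1.8634 = 1.5728
MRP = 10.08% − 3.99% = 6.09%
E(R_P) = R_f + β_P × MRP = 3.99% + 1.5728 × 6.09% = 13.57%

13.57%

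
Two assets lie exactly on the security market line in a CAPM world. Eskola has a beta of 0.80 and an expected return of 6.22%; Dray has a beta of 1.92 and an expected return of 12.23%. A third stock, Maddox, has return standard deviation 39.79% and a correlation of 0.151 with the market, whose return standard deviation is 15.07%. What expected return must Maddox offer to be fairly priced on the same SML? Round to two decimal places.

4.07%

MRP = (12.23% − 6.22%) / (1.92 − 0.80) = 5.3661%
R_f = 6.22% − 0.80 × 5.3661% = 1.9271%
β_Maddox = ρ·σ_i/σ_m = 0.151 × 39.79 / 15.07 = 0.3987
E(R_Maddox) = R_f + β × MRP = 1.9271% + 0.3987 × 5.3661% = 4.07%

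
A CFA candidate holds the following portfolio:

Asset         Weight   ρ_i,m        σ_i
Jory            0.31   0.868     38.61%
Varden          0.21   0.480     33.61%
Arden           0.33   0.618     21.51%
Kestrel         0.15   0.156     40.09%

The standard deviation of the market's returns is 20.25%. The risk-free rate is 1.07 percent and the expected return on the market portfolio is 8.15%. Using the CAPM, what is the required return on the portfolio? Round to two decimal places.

β_Jory = 0.868 × 38.61% / 20.25% = 1.6550
β_Varden = 0.480 × 33.61% / 20.25% = 0.7967
β_Arden = 0.618 × 21.51% / 20.25% = 0.6565
β_Kestrel = 0.156 × 40.09% / 20.25% = 0.3088
β_P = Σ w_i β_i = 0.31×1.6550 + 0.21×0.7967 + 0.33×0.6565 + 0.15×0.3088 = 0.9433
MRP = 8.15% − 1.07% = 7.08%
E(R_P) = R_f + β_P × MRP = 1.07% + 0.9433 × 7.08% = 7.75%

7.75%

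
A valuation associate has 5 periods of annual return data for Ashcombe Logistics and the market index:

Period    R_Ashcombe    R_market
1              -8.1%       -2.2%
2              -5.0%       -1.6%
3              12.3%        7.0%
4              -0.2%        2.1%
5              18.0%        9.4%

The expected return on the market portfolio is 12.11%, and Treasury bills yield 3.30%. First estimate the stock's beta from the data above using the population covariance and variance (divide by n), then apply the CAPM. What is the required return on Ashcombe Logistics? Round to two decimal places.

22.48%

Mean R_i = (-8.1 − 5.0 + 12.3 − 0.2 + 18.0) / 5 = 3.4000%
Mean R_m = (-2.2 − 1.6 + 7.0 + 2.1 + 9.4) / 5 = 2.9400%
Σ(R_i − R̄_i)(R_m − R̄_m) = 230.7200  ⇒  Cov = 230.7200 / 5 = 46.1440
Σ(R_m − R̄_m)² = 105.9520  ⇒  Var(R_m) = 105.9520 / 5 = 21.1904
β = Cov / Var(R_m) = 46.1440 / 21.1904 = 2.1776
MRP = 12.11% − 3.30% = 8.81%
E(R) = R_f + β × MRP = 3.30% + 2.1776 × 8.81% = 22.48%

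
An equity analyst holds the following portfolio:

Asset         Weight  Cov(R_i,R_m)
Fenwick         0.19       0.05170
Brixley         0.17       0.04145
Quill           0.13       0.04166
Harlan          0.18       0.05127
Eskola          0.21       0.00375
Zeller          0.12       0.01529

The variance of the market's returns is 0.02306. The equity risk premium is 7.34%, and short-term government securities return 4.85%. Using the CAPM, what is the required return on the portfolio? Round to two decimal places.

β_Fenwick = 0.05170 / 0.02306 = 2.2420
β_Brixley = 0.04145 / 0.02306 = 1.7975
β_Quill = 0.04166 / 0.02306 = 1.8066
β_Harlan = 0.05127 / 0.02306 = 2.2233
β_Eskola = 0.00375 / 0.02306 = 0.1626
β_Zeller = 0.01529 / 0.02306 = 0.6631
β_P = Σ w_i β_i = 0.19×2.2420 + 0.17×1.7975 + 0.13×1.8066 + 0.18×2.2233 + 0.21×0.1626 + 0.12×0.6631 = 1.4803
E(R_P) = R_f + β_P × MRP = 4.85% + 1.4803 × 7.34% = 15.72%

15.72%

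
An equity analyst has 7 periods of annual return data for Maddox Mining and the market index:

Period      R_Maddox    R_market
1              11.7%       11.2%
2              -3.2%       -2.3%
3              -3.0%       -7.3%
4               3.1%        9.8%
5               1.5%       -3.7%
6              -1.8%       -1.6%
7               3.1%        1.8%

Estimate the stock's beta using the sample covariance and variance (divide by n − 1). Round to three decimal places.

Mean R_i = (11.7 − 3.2 − 3.0 + 3.1 + 1.5 − 1.8 + 3.1) / 7 = 1.6286%
Mean R_m = (11.2 − 2.3 − 7.3 + 9.8 − 3.7 − 1.6 + 1.8) / 7 = 1.1286%
Σ(R_i − R̄_i)(R_m − R̄_m) = 180.7243  ⇒  Cov = 180.7243 / 6 = 30.1207
Σ(R_m − R̄_m)² = 290.6343  ⇒  Var(R_m) = 290.6343 / 6 = 48.4391
β = Cov / Var(R_m) = 30.1207 / 48.4391 = 0.6218

0.622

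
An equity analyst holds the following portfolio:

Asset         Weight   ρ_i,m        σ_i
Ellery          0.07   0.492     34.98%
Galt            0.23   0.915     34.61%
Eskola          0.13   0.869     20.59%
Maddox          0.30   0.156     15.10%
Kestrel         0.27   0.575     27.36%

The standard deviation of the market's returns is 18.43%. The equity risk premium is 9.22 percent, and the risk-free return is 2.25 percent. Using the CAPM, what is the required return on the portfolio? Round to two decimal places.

β_Ellery = 0.492 × 34.98% / 18.43% = 0.9338
β_Galt = 0.915 × 34.61% / 18.43% = 1.7183
β_Eskola = 0.869 × 20.59% / 18.43% = 0.9708
β_Maddox = 0.156 × 15.10% / 18.43% = 0.1278
β_Kestrel = 0.575 × 27.36% / 18.43% = 0.8536
β_P = Σ w_i β_i = 0.07×0.9338 + 0.23×1.7183 + 0.13×0.9708 + 0.30×0.1278 + 0.27×0.8536 = 0.8556
E(R_P) = R_f + β_P × MRP = 2.25% + 0.8556 × 9.22% = 10.14%

10.14%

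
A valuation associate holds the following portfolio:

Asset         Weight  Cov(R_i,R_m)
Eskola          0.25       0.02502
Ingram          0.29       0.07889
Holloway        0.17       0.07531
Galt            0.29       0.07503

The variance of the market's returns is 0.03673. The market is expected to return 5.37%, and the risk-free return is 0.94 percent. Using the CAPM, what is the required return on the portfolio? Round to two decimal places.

β_Eskola = 0.02502 / 0.03673 = 0.6812
β_Ingram = 0.07889 / 0.03673 = 2.1478
β_Holloway = 0.07531 / 0.03673 = 2.0504
β_Galt = 0.07503 / 0.03673 = 2.0427
β_P = Σ w_i β_i = 0.25×0.6812 + 0.29×2.1478 + 0.17×2.0504 + 0.29×2.0427 = 1.7341
MRP = 5.37% − 0.94% = 4.43%
E(R_P) = R_f + β_P × MRP = 0.94% + 1.7341 × 4.43% = 8.62%

8.62%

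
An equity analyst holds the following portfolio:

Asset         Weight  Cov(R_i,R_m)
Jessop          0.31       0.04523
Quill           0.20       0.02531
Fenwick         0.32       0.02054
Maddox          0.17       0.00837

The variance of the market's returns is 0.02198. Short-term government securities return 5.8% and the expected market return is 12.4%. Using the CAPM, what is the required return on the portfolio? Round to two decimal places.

13.93%

β_Jessop = 0.04523 / 0.02198 = 2.0578
β_Quill = 0.02531 / 0.02198 = 1.1515
β_Fenwick = 0.02054 / 0.02198 = 0.9345
β_Maddox = 0.00837 / 0.02198 = 0.3808
β_P = Σ w_i β_i = 0.31×2.0578 + 0.20×1.1515 + 0.32×0.9345 + 0.17×0.3808 = 1.2320
MRP = 12.4% − 5.8% = 6.60%
E(R_P) = R_f + β_P × MRP = 5.8% + 1.2320 × 6.6% = 13.93%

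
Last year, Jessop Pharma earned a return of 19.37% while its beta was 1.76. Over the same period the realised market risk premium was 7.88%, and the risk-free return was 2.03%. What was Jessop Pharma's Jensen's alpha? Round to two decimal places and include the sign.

CAPM benchmark = R_f + β(R_m − R_f) = 2.03% + 1.76 × 7.88% = 15.8988%
α = actual − benchmark = 19.37% − 15.8988% = +3.47%

+3.47%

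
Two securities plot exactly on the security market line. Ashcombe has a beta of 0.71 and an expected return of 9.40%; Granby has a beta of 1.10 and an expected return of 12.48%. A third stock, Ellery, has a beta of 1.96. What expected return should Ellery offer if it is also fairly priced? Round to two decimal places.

19.27%

MRP (SML slope) = (12.48% − 9.40%) / (1.10 − 0.71) = 3.08% / 0.39 = 7.8974%
R_f (intercept) = 9.40% − 0.71 × 7.8974% = 3.7928%
E(R_Ellery) = R_f + β × MRP = 3.7928% + 1.96 × 7.8974% = 19.27%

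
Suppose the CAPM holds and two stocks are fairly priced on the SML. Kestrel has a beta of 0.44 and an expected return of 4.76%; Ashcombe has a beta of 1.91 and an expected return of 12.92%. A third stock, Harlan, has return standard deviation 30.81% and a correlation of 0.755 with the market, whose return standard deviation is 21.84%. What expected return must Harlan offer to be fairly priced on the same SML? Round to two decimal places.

8.23%

MRP = (12.92% − 4.76%) / (1.91 − 0.44) = 5.5510%
R_f = 4.76% − 0.44 × 5.5510% = 2.3176%
β_Harlan = ρ·σ_i/σ_m = 0.755 × 30.81 / 21.84 = 1.0651
E(R_Harlan) = R_f + β × MRP = 2.3176% + 1.0651 × 5.5510% = 8.23%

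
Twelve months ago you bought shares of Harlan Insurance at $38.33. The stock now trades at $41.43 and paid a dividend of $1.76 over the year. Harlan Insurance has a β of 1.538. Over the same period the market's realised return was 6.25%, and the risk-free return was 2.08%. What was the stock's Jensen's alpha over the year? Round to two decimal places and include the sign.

Realised HPR = (P1 + D1 − P0) / P0 = (41.43 + 1.76 − 38.33) / 38.33 = 4.86 / 38.33 = 12.6794%
MRP = 6.25% − 2.08% = 4.17%
CAPM required = R_f + β·MRP = 2.08% + 1.538 × 4.17% = 8.49346%
α = realised − required = 12.6794% − 8.49346% = +4.19%

+4.19%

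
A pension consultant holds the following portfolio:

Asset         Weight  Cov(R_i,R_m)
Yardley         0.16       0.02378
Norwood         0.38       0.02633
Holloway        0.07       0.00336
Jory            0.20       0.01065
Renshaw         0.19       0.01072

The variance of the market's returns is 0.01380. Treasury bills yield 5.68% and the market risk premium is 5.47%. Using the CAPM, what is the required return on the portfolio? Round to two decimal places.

12.90%

β_Yardley = 0.02378 / 0.01380 = 1.7232
β_Norwood = 0.02633 / 0.01380 = 1.9080
β_Holloway = 0.00336 / 0.01380 = 0.2435
β_Jory = 0.01065 / 0.01380 = 0.7717
β_Renshaw = 0.01072 / 0.01380 = 0.7768
β_P = Σ w_i β_i = 0.16×1.7232 + 0.38×1.9080 + 0.07×0.2435 + 0.20×0.7717 + 0.19×0.7768 = 1.3197
E(R_P) = R_f + β_P × MRP = 5.68% + 1.3197 × 5.47% = 12.90%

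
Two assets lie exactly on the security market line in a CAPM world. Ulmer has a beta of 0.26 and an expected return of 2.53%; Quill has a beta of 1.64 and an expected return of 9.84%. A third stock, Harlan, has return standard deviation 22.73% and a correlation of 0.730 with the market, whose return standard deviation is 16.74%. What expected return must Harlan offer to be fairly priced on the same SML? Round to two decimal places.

MRP = (9.84% − 2.53%) / (1.64 − 0.26) = 5.2971%
R_f = 2.53% − 0.26 × 5.2971% = 1.1528%
β_Harlan = ρ·σ_i/σ_m = 0.730 × 22.73 / 16.74 = 0.9912
E(R_Harlan) = R_f + β × MRP = 1.1528% + 0.9912 × 5.2971% = 6.40%

6.40%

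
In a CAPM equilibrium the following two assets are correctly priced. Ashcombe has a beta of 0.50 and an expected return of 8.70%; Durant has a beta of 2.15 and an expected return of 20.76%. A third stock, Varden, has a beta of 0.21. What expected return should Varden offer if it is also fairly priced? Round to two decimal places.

MRP (SML slope) = (20.76% − 8.70%) / (2.15 − 0.50) = 12.06% / 1.65 = 7.3091%
R_f (intercept) = 8.70% − 0.50 × 7.3091% = 5.0455%
E(R_Varden) = R_f + β × MRP = 5.0455% + 0.21 × 7.3091% = 6.58%

6.58%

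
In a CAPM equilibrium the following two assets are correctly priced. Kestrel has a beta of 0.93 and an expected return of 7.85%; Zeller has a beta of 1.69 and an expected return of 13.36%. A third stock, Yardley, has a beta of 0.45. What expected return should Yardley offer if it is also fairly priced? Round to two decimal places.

MRP (SML slope) = (13.36% − 7.85%) / (1.69 − 0.93) = 5.51% / 0.76 = 7.2500%
R_f (intercept) = 7.85% − 0.93 × 7.2500% = 1.1075%
E(R_Yardley) = R_f + β × MRP = 1.1075% + 0.45 × 7.2500% = 4.37%

4.37%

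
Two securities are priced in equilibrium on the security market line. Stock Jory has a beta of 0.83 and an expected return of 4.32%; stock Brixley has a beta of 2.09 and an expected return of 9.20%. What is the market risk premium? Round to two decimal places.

3.87%

Both satisfy E(R) = R_f + β·MRP, so the slope of the SML is
MRP = (9.20% − 4.32%) / (2.09 − 0.83) = 4.88% / 1.26 = 3.8730%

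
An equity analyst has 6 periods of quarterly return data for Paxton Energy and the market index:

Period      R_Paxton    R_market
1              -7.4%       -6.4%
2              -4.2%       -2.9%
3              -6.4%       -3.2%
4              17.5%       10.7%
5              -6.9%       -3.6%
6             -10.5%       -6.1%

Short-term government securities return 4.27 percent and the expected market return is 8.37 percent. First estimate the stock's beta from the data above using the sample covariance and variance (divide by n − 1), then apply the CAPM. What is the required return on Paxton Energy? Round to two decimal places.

10.80%

Mean R_i = (-7.4 − 4.2 − 6.4 + 17.5 − 6.9 − 10.5) / 6 = -2.9833%
Mean R_m = (-6.4 − 2.9 − 3.2 + 10.7 − 3.6 − 6.1) / 6 = -1.9167%
Σ(R_i − R̄_i)(R_m − R̄_m) = 321.8517  ⇒  Cov = 321.8517 / 5 = 64.3703
Σ(R_m − R̄_m)² = 202.2283  ⇒  Var(R_m) = 202.2283 / 5 = 40.4457
β = Cov / Var(R_m) = 64.3703 / 40.4457 = 1.5915
MRP = 8.37% − 4.27% = 4.10%
E(R) = R_f + β × MRP = 4.27% + 1.5915 × 4.10% = 10.80%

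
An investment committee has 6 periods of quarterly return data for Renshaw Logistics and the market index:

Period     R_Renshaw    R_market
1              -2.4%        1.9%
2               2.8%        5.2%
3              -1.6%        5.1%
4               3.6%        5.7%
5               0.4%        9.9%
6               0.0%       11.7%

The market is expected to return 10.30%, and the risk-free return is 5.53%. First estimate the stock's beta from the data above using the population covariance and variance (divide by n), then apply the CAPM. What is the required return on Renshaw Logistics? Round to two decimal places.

Mean R_i = (-2.4 + 2.8 − 1.6 + 3.6 + 0.4 + 0.0) / 6 = 0.4667%
Mean R_m = (1.9 + 5.2 + 5.1 + 5.7 + 9.9 + 11.7) / 6 = 6.5833%
Σ(R_i − R̄_i)(R_m − R̄_m) = 7.8867  ⇒  Cov = 7.8867 / 6 = 1.3145
Σ(R_m − R̄_m)² = 64.0083  ⇒  Var(R_m) = 64.0083 / 6 = 10.6681
β = Cov / Var(R_m) = 1.3145 / 10.6681 = 0.1232
MRP = 10.30% − 5.53% = 4.77%
E(R) = R_f + β × MRP = 5.53% + 0.1232 × 4.77% = 6.12%

6.12%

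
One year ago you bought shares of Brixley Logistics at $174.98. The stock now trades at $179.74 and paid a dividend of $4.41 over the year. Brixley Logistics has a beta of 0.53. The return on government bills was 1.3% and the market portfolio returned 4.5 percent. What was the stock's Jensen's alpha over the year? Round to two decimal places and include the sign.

Realised HPR = (P1 + D1 − P0) / P0 = (179.74 + 4.41 − 174.98) / 174.98 = 9.17 / 174.98 = 5.2406%
MRP = 4.5% − 1.3% = 3.20%
CAPM required = R_f + β·MRP = 1.3% + 0.53 × 3.2% = 2.9960%
α = realised − required = 5.2406% − 2.9960% = +2.24%

+2.24%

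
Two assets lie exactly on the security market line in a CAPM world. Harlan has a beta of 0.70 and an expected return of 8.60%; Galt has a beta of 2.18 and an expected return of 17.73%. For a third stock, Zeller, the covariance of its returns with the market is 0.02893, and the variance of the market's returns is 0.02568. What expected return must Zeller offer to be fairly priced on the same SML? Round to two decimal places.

MRP = (17.73% − 8.60%) / (2.18 − 0.70) = 6.1689%
R_f = 8.60% − 0.70 × 6.1689% = 4.2818%
β_Zeller = Cov / Var(R_m) = 0.02893 / 0.02568 = 1.1266
E(R_Zeller) = R_f + β × MRP = 4.2818% + 1.1266 × 6.1689% = 11.23%

11.23%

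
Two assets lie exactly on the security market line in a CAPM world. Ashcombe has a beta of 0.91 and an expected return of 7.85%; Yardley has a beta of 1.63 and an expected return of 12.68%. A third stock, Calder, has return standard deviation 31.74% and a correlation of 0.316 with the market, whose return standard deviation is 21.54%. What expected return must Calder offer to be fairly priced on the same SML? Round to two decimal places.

MRP = (12.68% − 7.85%) / (1.63 − 0.91) = 6.7083%
R_f = 7.85% − 0.91 × 6.7083% = 1.7454%
β_Calder = ρ·σ_i/σ_m = 0.316 × 31.74 / 21.54 = 0.4656
E(R_Calder) = R_f + β × MRP = 1.7454% + 0.4656 × 6.7083% = 4.87%

4.87%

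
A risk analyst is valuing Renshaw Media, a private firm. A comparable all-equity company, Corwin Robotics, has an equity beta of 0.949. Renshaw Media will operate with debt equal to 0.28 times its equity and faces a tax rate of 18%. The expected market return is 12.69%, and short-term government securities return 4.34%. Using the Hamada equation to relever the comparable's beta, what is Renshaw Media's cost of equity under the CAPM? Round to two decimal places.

14.08%

β_L = β_U × [1 + (1 − t)(D/E)] = 0.949 × [1 + (1 − 0.18) × 0.28]
    = 0.949 × [1 + 0.82 × 0.28] = 0.949 × 1.2296 = 1.1669
MRP = 12.69% − 4.34% = 8.35%
E(R) = R_f + β_L × MRP = 4.34% + 1.1669 × 8.35% = 14.08%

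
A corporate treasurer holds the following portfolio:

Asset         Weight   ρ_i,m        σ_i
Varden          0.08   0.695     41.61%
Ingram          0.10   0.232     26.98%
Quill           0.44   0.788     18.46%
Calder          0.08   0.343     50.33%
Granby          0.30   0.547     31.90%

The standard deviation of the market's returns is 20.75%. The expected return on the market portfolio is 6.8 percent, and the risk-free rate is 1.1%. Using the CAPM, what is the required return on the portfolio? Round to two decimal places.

5.48%

β_Varden = 0.695 × 41.61% / 20.75% = 1.3937
β_Ingram = 0.232 × 26.98% / 20.75% = 0.3017
β_Quill = 0.788 × 18.46% / 20.75% = 0.7010
β_Calder = 0.343 × 50.33% / 20.75% = 0.8320
β_Granby = 0.547 × 31.90% / 20.75% = 0.8409
β_P = Σ w_i β_i = 0.08×1.3937 + 0.10×0.3017 + 0.44×0.7010 + 0.08×0.8320 + 0.30×0.8409 = 0.7689
MRP = 6.8% − 1.1% = 5.70%
E(R_P) = R_f + β_P × MRP = 1.1% + 0.7689 × 5.7% = 5.48%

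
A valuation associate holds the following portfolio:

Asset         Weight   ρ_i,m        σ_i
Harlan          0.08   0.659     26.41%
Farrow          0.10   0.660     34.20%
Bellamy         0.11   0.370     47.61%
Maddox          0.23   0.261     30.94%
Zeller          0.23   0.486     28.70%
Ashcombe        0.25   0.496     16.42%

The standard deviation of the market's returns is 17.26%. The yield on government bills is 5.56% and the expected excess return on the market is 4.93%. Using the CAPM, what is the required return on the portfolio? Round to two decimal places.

β_Harlan = 0.659 × 26.41% / 17.26% = 1.0084
β_Farrow = 0.660 × 34.20% / 17.26% = 1.3078
β_Bellamy = 0.370 × 47.61% / 17.26% = 1.0206
β_Maddox = 0.261 × 30.94% / 17.26% = 0.4679
β_Zeller = 0.486 × 28.70% / 17.26% = 0.8081
β_Ashcombe = 0.496 × 16.42% / 17.26% = 0.4719
β_P = Σ w_i β_i = 0.08×1.0084 + 0.10×1.3078 + 0.11×1.0206 + 0.23×0.4679 + 0.23×0.8081 + 0.25×0.4719 = 0.7352
E(R_P) = R_f + β_P × MRP = 5.56% + 0.7352 × 4.93% = 9.18%

9.18%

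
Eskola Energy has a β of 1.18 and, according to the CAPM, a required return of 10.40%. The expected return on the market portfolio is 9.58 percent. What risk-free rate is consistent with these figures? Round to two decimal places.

E(R) = R_f + β(E(R_m) − R_f) = R_f(1 − β) + β·E(R_m)
10.40% = R_f × (1 − 1.18) + 1.18 × 9.58%
10.40% = R_f × -0.18 + 11.3044%
R_f = (10.40% − 11.3044%) / -0.18 = 5.02%

5.02%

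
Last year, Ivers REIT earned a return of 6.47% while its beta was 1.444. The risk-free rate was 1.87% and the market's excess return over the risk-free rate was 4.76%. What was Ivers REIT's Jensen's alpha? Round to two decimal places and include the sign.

CAPM benchmark = R_f + β(R_m − R_f) = 1.87% + 1.444 × 4.76% = 8.74344%
α = actual − benchmark = 6.47% − 8.74344% = -2.27%

-2.27%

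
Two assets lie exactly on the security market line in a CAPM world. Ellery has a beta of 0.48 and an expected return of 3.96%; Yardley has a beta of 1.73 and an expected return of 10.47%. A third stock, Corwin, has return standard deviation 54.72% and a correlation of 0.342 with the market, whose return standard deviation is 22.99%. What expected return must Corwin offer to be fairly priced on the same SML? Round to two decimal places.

MRP = (10.47% − 3.96%) / (1.73 − 0.48) = 5.2080%
R_f = 3.96% − 0.48 × 5.2080% = 1.4602%
β_Corwin = ρ·σ_i/σ_m = 0.342 × 54.72 / 22.99 = 0.8140
E(R_Corwin) = R_f + β × MRP = 1.4602% + 0.8140 × 5.2080% = 5.70%

5.70%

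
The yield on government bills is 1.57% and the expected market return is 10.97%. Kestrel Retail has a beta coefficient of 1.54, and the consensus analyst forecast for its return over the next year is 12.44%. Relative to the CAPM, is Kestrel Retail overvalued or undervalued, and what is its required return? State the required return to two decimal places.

Overvalued; required return 16.05%

MRP = 10.97% − 1.57% = 9.40%
Required return = R_f + β·MRP = 1.57% + 1.54 × 9.40% = 16.05%
Forecast 12.44% < required 16.05% → the stock plots below the SML → overvalued.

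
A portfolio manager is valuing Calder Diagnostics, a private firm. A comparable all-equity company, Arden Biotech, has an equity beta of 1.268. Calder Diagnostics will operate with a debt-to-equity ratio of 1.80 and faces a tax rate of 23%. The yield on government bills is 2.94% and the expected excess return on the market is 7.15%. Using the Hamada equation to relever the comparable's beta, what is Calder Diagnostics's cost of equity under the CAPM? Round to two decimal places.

β_L = β_U × [1 + (1 − t)(D/E)] = 1.268 × [1 + (1 − 0.23) × 1.80]
    = 1.268 × [1 + 0.77 × 1.80] = 1.268 × 2.3860 = 3.0254
E(R) = R_f + β_L × MRP = 2.94% + 3.0254 × 7.15% = 24.57%

24.57%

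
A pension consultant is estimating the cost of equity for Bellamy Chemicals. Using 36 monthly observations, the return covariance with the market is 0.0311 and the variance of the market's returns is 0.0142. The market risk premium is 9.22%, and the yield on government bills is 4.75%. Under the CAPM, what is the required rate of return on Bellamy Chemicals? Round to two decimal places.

β = Cov(R_i, R_m) / Var(R_m) = 0.0311 / 0.0142 = 2.1901
E(R) = R_f + β × MRP = 4.75% + 2.1901 × 9.22% = 24.94%

24.94%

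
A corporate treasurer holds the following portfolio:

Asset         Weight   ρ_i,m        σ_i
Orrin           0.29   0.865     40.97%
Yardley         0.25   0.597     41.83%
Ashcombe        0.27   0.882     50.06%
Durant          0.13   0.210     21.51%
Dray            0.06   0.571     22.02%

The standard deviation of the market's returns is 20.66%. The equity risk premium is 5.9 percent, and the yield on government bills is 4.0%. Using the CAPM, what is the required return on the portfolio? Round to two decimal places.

12.51%

β_Orrin = 0.865 × 40.97% / 20.66% = 1.7153
β_Yardley = 0.597 × 41.83% / 20.66% = 1.2087
β_Ashcombe = 0.882 × 50.06% / 20.66% = 2.1371
β_Durant = 0.210 × 21.51% / 20.66% = 0.2186
β_Dray = 0.571 × 22.02% / 20.66% = 0.6086
β_P = Σ w_i β_i = 0.29×1.7153 + 0.25×1.2087 + 0.27×2.1371 + 0.13×0.2186 + 0.06×0.6086 = 1.4416
E(R_P) = R_f + β_P × MRP = 4.0% + 1.4416 × 5.9% = 12.51%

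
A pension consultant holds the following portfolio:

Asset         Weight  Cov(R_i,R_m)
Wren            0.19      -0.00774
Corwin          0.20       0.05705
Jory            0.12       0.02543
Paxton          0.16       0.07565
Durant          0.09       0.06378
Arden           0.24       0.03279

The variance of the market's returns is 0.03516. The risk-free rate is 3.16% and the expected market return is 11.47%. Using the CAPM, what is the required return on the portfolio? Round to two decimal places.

β_Wren = -0.00774 / 0.03516 = -0.2201
β_Corwin = 0.05705 / 0.03516 = 1.6226
β_Jory = 0.02543 / 0.03516 = 0.7233
β_Paxton = 0.07565 / 0.03516 = 2.1516
β_Durant = 0.06378 / 0.03516 = 1.8140
β_Arden = 0.03279 / 0.03516 = 0.9326
β_P = Σ w_i β_i = 0.19×-0.2201 + 0.20×1.6226 + 0.12×0.7233 + 0.16×2.1516 + 0.09×1.8140 + 0.24×0.9326 = 1.1008
MRP = 11.47% − 3.16% = 8.31%
E(R_P) = R_f + β_P × MRP = 3.16% + 1.1008 × 8.31% = 12.31%

12.31%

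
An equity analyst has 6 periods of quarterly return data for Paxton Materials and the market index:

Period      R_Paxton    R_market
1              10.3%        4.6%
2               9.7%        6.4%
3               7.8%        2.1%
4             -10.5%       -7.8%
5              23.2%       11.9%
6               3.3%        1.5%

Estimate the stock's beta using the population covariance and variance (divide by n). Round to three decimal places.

1.654

Mean R_i = (10.3 + 9.7 + 7.8 − 10.5 + 23.2 + 3.3) / 6 = 7.3000%
Mean R_m = (4.6 + 6.4 + 2.1 − 7.8 + 11.9 + 1.5) / 6 = 3.1167%
Σ(R_i − R̄_i)(R_m − R̄_m) = 352.2600  ⇒  Cov = 352.2600 / 6 = 58.7100
Σ(R_m − R̄_m)² = 212.9483  ⇒  Var(R_m) = 212.9483 / 6 = 35.4914
β = Cov / Var(R_m) = 58.7100 / 35.4914 = 1.6542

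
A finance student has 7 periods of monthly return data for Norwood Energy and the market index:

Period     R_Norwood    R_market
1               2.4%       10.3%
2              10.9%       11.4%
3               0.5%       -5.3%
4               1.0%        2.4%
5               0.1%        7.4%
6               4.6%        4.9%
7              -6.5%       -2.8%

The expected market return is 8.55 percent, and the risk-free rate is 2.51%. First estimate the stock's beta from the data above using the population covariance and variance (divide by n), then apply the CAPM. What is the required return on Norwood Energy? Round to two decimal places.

5.94%

Mean R_i = (2.4 + 10.9 + 0.5 + 1.0 + 0.1 + 4.6 − 6.5) / 7 = 1.8571%
Mean R_m = (10.3 + 11.4 − 5.3 + 2.4 + 7.4 + 4.9 − 2.8) / 7 = 4.0429%
Σ(R_i − R̄_i)(R_m − R̄_m) = 137.6529  ⇒  Cov = 137.6529 / 7 = 19.6647
Σ(R_m − R̄_m)² = 242.0971  ⇒  Var(R_m) = 242.0971 / 7 = 34.5853
β = Cov / Var(R_m) = 19.6647 / 34.5853 = 0.5686
MRP = 8.55% − 2.51% = 6.04%
E(R) = R_f + β × MRP = 2.51% + 0.5686 × 6.04% = 5.94%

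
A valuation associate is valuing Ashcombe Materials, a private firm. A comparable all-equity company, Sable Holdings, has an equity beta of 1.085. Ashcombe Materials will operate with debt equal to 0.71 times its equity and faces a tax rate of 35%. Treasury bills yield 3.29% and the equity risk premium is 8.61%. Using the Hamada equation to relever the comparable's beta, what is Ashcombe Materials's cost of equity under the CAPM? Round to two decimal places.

β_L = β_U × [1 + (1 − t)(D/E)] = 1.085 × [1 + (1 − 0.35) × 0.71]
    = 1.085 × [1 + 0.65 × 0.71] = 1.085 × 1.4615 = 1.5857
E(R) = R_f + β_L × MRP = 3.29% + 1.5857 × 8.61% = 16.94%

16.94%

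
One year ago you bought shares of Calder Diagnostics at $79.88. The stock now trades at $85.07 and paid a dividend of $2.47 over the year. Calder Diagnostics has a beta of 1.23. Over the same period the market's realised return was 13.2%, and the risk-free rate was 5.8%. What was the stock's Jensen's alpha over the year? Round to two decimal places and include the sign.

-5.31%

Realised HPR = (P1 + D1 − P0) / P0 = (85.07 + 2.47 − 79.88) / 79.88 = 7.66 / 79.88 = 9.5894%
MRP = 13.2% − 5.8% = 7.40%
CAPM required = R_f + β·MRP = 5.8% + 1.23 × 7.4% = 14.9020%
α = realised − required = 9.5894% − 14.9020% = -5.31%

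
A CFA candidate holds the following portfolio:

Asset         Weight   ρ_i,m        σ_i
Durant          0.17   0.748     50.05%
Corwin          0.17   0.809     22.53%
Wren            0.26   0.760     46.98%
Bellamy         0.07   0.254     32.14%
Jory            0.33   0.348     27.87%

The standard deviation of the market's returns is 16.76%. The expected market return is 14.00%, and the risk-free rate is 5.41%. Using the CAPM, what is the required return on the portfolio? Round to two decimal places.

16.95%

β_Durant = 0.748 × 50.05% / 16.76% = 2.2337
β_Corwin = 0.809 × 22.53% / 16.76% = 1.0875
β_Wren = 0.760 × 46.98% / 16.76% = 2.1304
β_Bellamy = 0.254 × 32.14% / 16.76% = 0.4871
β_Jory = 0.348 × 27.87% / 16.76% = 0.5787
β_P = Σ w_i β_i = 0.17×2.2337 + 0.17×1.0875 + 0.26×2.1304 + 0.07×0.4871 + 0.33×0.5787 = 1.3436
MRP = 14.00% − 5.41% = 8.59%
E(R_P) = R_f + β_P × MRP = 5.41% + 1.3436 × 8.59% = 16.95%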